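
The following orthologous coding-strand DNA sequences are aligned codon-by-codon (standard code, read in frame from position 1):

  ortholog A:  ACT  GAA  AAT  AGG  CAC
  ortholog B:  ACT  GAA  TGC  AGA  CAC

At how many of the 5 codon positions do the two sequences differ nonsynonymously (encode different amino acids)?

1

Codon 1: ACT Thr / ACT Thr — identical.
Codon 2: GAA Glu / GAA Glu — identical.
Codon 3: AAT Asn / TGC Cys — nonsynonymous.
Codon 4: AGG Arg / AGA Arg — synonymous.
Codon 5: CAC His / CAC His — identical.
Nonsynonymous differences: 1.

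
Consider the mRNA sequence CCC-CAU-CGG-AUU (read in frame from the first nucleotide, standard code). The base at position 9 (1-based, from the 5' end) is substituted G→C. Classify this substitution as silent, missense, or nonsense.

Position 9 falls in codon 3: CGG → Arg.
After the substitution the codon is CGC → Arg.
Both encode Arg, so the change is synonymous.

silent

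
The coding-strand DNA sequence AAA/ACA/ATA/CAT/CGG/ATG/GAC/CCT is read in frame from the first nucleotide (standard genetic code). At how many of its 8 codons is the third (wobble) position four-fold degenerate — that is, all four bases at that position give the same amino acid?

Codon 1 AAA (Lys): third position 2-fold.
Codon 2 ACA (Thr): third position 4-fold.
Codon 3 ATA (Ile): third position 3-fold.
Codon 4 CAT (His): third position 2-fold.
Codon 5 CGG (Arg): third position 4-fold.
Codon 6 ATG (Met): third position 1-fold.
Codon 7 GAC (Asp): third position 2-fold.
Codon 8 CCT (Pro): third position 4-fold.
Four-fold degenerate third positions: 3.

3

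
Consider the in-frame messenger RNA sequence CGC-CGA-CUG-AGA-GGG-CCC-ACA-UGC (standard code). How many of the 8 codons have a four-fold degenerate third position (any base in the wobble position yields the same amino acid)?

6

Codon 1 CGC (Arg): third position 4-fold.
Codon 2 CGA (Arg): third position 4-fold.
Codon 3 CUG (Leu): third position 4-fold.
Codon 4 AGA (Arg): third position 2-fold.
Codon 5 GGG (Gly): third position 4-fold.
Codon 6 CCC (Pro): third position 4-fold.
Codon 7 ACA (Thr): third position 4-fold.
Codon 8 UGC (Cys): third position 2-fold.
Four-fold degenerate third positions: 6.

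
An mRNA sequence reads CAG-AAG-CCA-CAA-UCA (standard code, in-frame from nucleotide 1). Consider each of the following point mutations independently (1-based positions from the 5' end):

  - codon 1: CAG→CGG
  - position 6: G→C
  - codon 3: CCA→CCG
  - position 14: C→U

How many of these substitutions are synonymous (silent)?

Codon 1: CAG (Gln) → CGG (Arg) — missense.
Codon 2: AAG (Lys) → AAC (Asn) — missense.
Codon 3: CCA (Pro) → CCG (Pro) — synonymous.
Codon 5: UCA (Ser) → UUA (Leu) — missense.
Synonymous: 1 of 4.

1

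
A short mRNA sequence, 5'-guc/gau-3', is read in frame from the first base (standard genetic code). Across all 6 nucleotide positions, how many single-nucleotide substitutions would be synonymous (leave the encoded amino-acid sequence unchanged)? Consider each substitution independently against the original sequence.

4

Codon 1 (GUC, Val): 3 synonymous substitutions.
Codon 2 (GAU, Asp): 1 synonymous substitution.
Total: 3 + 1 = 4.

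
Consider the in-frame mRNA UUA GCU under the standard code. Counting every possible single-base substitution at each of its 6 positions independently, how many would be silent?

5

Codon 1 (UUA, Leu): 2 synonymous substitutions.
Codon 2 (GCU, Ala): 3 synonymous substitutions.
Total: 2 + 3 = 5.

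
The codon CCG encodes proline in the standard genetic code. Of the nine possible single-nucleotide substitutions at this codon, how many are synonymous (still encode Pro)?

Position 1: none → 0 synonymous.
Position 2: none → 0 synonymous.
Position 3: CCU, CCC, CCA → 3 synonymous.
Total: 0 + 0 + 3 = 3.

3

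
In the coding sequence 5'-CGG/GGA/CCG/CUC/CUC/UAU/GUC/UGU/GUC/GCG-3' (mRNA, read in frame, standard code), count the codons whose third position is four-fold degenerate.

8

Codon 1 CGG (Arg): third position 4-fold.
Codon 2 GGA (Gly): third position 4-fold.
Codon 3 CCG (Pro): third position 4-fold.
Codon 4 CUC (Leu): third position 4-fold.
Codon 5 CUC (Leu): third position 4-fold.
Codon 6 UAU (Tyr): third position 2-fold.
Codon 7 GUC (Val): third position 4-fold.
Codon 8 UGU (Cys): third position 2-fold.
Codon 9 GUC (Val): third position 4-fold.
Codon 10 GCG (Ala): third position 4-fold.
Four-fold degenerate third positions: 8.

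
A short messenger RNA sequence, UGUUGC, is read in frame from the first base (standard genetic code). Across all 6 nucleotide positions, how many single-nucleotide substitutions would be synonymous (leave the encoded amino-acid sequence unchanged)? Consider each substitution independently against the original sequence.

2

Codon 1 (UGU, Cys): 1 synonymous substitution.
Codon 2 (UGC, Cys): 1 synonymous substitution.
Total: 1 + 1 = 2.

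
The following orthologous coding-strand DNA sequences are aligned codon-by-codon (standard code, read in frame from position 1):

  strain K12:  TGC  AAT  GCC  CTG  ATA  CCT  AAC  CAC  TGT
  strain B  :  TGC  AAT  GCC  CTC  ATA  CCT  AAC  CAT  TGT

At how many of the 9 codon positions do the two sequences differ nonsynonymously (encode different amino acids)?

0

Codon 1: TGC Cys / TGC Cys — identical.
Codon 2: AAT Asn / AAT Asn — identical.
Codon 3: GCC Ala / GCC Ala — identical.
Codon 4: CTG Leu / CTC Leu — synonymous.
Codon 5: ATA Ile / ATA Ile — identical.
Codon 6: CCT Pro / CCT Pro — identical.
Codon 7: AAC Asn / AAC Asn — identical.
Codon 8: CAC His / CAT His — synonymous.
Codon 9: TGT Cys / TGT Cys — identical.
Nonsynonymous differences: 0.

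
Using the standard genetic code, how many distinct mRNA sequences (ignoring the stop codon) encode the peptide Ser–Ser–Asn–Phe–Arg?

Ser: 6 codons.
Ser: 6 codons.
Asn: 2 codons.
Phe: 2 codons.
Arg: 6 codons.
6 × 6 × 2 × 2 × 6 = 864.

864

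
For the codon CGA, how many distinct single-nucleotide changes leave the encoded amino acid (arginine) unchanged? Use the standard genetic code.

Position 1: AGA → 1 synonymous.
Position 2: none → 0 synonymous.
Position 3: CGU, CGC, CGG → 3 synonymous.
Total: 1 + 0 + 3 = 4.

4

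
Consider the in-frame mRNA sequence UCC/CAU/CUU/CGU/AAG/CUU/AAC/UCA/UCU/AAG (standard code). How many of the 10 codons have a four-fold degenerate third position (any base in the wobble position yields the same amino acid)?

Codon 1 UCC (Ser): third position 4-fold.
Codon 2 CAU (His): third position 2-fold.
Codon 3 CUU (Leu): third position 4-fold.
Codon 4 CGU (Arg): third position 4-fold.
Codon 5 AAG (Lys): third position 2-fold.
Codon 6 CUU (Leu): third position 4-fold.
Codon 7 AAC (Asn): third position 2-fold.
Codon 8 UCA (Ser): third position 4-fold.
Codon 9 UCU (Ser): third position 4-fold.
Codon 10 AAG (Lys): third position 2-fold.
Four-fold degenerate third positions: 6.

6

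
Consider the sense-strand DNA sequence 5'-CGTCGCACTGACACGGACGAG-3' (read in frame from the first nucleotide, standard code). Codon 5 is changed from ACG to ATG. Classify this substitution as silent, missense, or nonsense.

missense

Position 14 falls in codon 5: ACG → Thr.
After the substitution the codon is ATG → Met.
Thr ≠ Met, so this is a missense mutation.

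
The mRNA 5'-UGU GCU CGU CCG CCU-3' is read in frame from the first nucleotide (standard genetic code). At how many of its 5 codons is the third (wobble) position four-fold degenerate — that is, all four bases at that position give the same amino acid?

4

Codon 1 UGU (Cys): third position 2-fold.
Codon 2 GCU (Ala): third position 4-fold.
Codon 3 CGU (Arg): third position 4-fold.
Codon 4 CCG (Pro): third position 4-fold.
Codon 5 CCU (Pro): third position 4-fold.
Four-fold degenerate third positions: 4.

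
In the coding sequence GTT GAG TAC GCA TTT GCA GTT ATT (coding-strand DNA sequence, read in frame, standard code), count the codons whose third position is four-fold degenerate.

4

Codon 1 GTT (Val): third position 4-fold.
Codon 2 GAG (Glu): third position 2-fold.
Codon 3 TAC (Tyr): third position 2-fold.
Codon 4 GCA (Ala): third position 4-fold.
Codon 5 TTT (Phe): third position 2-fold.
Codon 6 GCA (Ala): third position 4-fold.
Codon 7 GTT (Val): third position 4-fold.
Codon 8 ATT (Ile): third position 3-fold.
Four-fold degenerate third positions: 4.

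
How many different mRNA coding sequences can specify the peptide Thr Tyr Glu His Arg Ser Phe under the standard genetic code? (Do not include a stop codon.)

Thr: 4 codons.
Tyr: 2 codons.
Glu: 2 codons.
His: 2 codons.
Arg: 6 codons.
Ser: 6 codons.
Phe: 2 codons.
4 × 2 × 2 × 2 × 6 × 6 × 2 = 2304.

2304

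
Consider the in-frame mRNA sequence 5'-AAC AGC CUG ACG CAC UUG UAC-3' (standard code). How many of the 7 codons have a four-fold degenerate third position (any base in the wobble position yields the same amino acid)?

Codon 1 AAC (Asn): third position 2-fold.
Codon 2 AGC (Ser): third position 2-fold.
Codon 3 CUG (Leu): third position 4-fold.
Codon 4 ACG (Thr): third position 4-fold.
Codon 5 CAC (His): third position 2-fold.
Codon 6 UUG (Leu): third position 2-fold.
Codon 7 UAC (Tyr): third position 2-fold.
Four-fold degenerate third positions: 2.

2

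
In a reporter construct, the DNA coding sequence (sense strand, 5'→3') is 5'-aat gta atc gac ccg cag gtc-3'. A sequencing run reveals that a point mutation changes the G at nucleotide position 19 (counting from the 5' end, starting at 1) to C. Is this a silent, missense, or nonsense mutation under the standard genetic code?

Position 19 falls in codon 7: GTC → Val.
After the substitution the codon is CTC → Leu.
Val ≠ Leu, so this is a missense mutation.

missense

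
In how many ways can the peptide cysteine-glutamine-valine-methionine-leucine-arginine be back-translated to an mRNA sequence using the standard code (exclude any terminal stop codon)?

576

Cys: 2 codons.
Gln: 2 codons.
Val: 4 codons.
Met: 1 codon.
Leu: 6 codons.
Arg: 6 codons.
2 × 2 × 4 × 1 × 6 × 6 = 576.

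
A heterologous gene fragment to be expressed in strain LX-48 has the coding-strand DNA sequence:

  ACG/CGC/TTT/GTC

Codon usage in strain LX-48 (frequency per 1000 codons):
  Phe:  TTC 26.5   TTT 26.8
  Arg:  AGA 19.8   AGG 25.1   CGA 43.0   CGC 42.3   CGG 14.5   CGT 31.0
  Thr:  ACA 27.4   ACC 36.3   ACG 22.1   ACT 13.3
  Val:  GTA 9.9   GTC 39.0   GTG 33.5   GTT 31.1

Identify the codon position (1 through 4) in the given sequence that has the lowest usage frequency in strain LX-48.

1

Codon 1 ACG (Thr): 22.1 per 1000.
Codon 2 CGC (Arg): 42.3 per 1000.
Codon 3 TTT (Phe): 26.8 per 1000.
Codon 4 GTC (Val): 39.0 per 1000.
Lowest frequency is 22.1 at codon 1.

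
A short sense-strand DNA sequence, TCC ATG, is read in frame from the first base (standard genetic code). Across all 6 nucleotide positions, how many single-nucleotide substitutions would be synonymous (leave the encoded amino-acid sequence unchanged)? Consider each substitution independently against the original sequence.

3

Codon 1 (TCC, Ser): 3 synonymous substitutions.
Codon 2 (ATG, Met): 0 synonymous substitutions.
Total: 3 + 0 = 3.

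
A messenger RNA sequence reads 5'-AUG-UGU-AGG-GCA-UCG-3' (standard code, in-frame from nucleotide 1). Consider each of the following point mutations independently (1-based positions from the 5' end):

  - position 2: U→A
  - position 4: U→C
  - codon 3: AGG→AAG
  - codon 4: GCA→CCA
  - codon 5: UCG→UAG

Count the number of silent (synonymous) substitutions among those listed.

Codon 1: AUG (Met) → AAG (Lys) — missense.
Codon 2: UGU (Cys) → CGU (Arg) — missense.
Codon 3: AGG (Arg) → AAG (Lys) — missense.
Codon 4: GCA (Ala) → CCA (Pro) — missense.
Codon 5: UCG (Ser) → UAG (Stop) — nonsense.
Synonymous: 0 of 5.

0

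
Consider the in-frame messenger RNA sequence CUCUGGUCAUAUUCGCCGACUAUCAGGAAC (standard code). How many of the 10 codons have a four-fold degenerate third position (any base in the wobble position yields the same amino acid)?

5

Codon 1 CUC (Leu): third position 4-fold.
Codon 2 UGG (Trp): third position 1-fold.
Codon 3 UCA (Ser): third position 4-fold.
Codon 4 UAU (Tyr): third position 2-fold.
Codon 5 UCG (Ser): third position 4-fold.
Codon 6 CCG (Pro): third position 4-fold.
Codon 7 ACU (Thr): third position 4-fold.
Codon 8 AUC (Ile): third position 3-fold.
Codon 9 AGG (Arg): third position 2-fold.
Codon 10 AAC (Asn): third position 2-fold.
Four-fold degenerate third positions: 5.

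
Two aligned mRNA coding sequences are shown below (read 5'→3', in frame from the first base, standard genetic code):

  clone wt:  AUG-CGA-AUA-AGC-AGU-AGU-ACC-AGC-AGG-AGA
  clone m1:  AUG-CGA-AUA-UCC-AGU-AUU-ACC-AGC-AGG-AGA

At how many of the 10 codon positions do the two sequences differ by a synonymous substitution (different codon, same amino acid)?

1

Codon 1: AUG Met / AUG Met — identical.
Codon 2: CGA Arg / CGA Arg — identical.
Codon 3: AUA Ile / AUA Ile — identical.
Codon 4: AGC Ser / UCC Ser — synonymous.
Codon 5: AGU Ser / AGU Ser — identical.
Codon 6: AGU Ser / AUU Ile — nonsynonymous.
Codon 7: ACC Thr / ACC Thr — identical.
Codon 8: AGC Ser / AGC Ser — identical.
Codon 9: AGG Arg / AGG Arg — identical.
Codon 10: AGA Arg / AGA Arg — identical.
Synonymous differences: 1.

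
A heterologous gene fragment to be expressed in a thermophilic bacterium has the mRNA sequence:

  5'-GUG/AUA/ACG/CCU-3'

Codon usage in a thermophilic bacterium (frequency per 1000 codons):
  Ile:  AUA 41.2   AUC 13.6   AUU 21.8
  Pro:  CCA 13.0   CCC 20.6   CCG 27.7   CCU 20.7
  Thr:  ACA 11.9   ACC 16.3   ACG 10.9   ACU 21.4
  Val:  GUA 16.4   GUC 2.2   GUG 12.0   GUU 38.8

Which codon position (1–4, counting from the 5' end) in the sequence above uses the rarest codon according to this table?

Codon 1 GUG (Val): 12.0 per 1000.
Codon 2 AUA (Ile): 41.2 per 1000.
Codon 3 ACG (Thr): 10.9 per 1000.
Codon 4 CCU (Pro): 20.7 per 1000.
Lowest frequency is 10.9 at codon 3.

3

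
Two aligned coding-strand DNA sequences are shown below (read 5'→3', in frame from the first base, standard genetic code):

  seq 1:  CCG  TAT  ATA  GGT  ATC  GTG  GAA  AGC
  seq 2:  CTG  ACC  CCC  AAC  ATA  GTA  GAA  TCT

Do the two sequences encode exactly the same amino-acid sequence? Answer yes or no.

Codon 1: CCG Pro / CTG Leu — nonsynonymous.
Codon 2: TAT Tyr / ACC Thr — nonsynonymous.
Codon 3: ATA Ile / CCC Pro — nonsynonymous.
Codon 4: GGT Gly / AAC Asn — nonsynonymous.
Codon 5: ATC Ile / ATA Ile — synonymous.
Codon 6: GTG Val / GTA Val — synonymous.
Codon 7: GAA Glu / GAA Glu — identical.
Codon 8: AGC Ser / TCT Ser — synonymous.
Nonsynonymous differences: 4 → different protein.

no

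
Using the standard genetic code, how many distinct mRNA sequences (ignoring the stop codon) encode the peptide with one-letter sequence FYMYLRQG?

2304

Phe: 2 codons.
Tyr: 2 codons.
Met: 1 codon.
Tyr: 2 codons.
Leu: 6 codons.
Arg: 6 codons.
Gln: 2 codons.
Gly: 4 codons.
2 × 2 × 1 × 2 × 6 × 6 × 2 × 4 = 2304.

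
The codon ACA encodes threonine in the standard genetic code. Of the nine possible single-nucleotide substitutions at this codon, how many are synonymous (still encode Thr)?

Position 1: none → 0 synonymous.
Position 2: none → 0 synonymous.
Position 3: ACU, ACC, ACG → 3 synonymous.
Total: 0 + 0 + 3 = 3.

3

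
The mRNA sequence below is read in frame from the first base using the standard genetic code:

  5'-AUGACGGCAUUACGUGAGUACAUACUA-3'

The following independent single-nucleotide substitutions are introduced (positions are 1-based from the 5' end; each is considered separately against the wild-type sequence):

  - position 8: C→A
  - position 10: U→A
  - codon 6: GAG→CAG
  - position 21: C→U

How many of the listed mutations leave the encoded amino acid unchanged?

1

Codon 3: GCA (Ala) → GAA (Glu) — missense.
Codon 4: UUA (Leu) → AUA (Ile) — missense.
Codon 6: GAG (Glu) → CAG (Gln) — missense.
Codon 7: UAC (Tyr) → UAU (Tyr) — synonymous.
Synonymous: 1 of 4.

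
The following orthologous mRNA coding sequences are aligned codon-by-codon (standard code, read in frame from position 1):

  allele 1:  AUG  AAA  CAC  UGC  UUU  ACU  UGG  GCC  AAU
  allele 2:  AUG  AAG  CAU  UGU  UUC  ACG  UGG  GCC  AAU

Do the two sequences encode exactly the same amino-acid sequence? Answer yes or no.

yes

Codon 1: AUG Met / AUG Met — identical.
Codon 2: AAA Lys / AAG Lys — synonymous.
Codon 3: CAC His / CAU His — synonymous.
Codon 4: UGC Cys / UGU Cys — synonymous.
Codon 5: UUU Phe / UUC Phe — synonymous.
Codon 6: ACU Thr / ACG Thr — synonymous.
Codon 7: UGG Trp / UGG Trp — identical.
Codon 8: GCC Ala / GCC Ala — identical.
Codon 9: AAU Asn / AAU Asn — identical.
Nonsynonymous differences: 0 → same protein.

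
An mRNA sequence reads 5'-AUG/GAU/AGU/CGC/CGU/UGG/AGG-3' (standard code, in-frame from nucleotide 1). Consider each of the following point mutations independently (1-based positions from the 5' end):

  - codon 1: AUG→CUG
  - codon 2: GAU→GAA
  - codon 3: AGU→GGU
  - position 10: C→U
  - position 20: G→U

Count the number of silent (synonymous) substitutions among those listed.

Codon 1: AUG (Met) → CUG (Leu) — missense.
Codon 2: GAU (Asp) → GAA (Glu) — missense.
Codon 3: AGU (Ser) → GGU (Gly) — missense.
Codon 4: CGC (Arg) → UGC (Cys) — missense.
Codon 7: AGG (Arg) → AUG (Met) — missense.
Synonymous: 0 of 5.

0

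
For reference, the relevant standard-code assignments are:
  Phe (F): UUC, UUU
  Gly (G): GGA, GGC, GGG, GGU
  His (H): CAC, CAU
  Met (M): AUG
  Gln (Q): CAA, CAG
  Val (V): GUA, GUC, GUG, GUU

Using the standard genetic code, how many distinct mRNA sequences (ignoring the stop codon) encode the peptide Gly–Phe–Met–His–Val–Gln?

Gly: 4 codons.
Phe: 2 codons.
Met: 1 codon.
His: 2 codons.
Val: 4 codons.
Gln: 2 codons.
4 × 2 × 1 × 2 × 4 × 2 = 128.

128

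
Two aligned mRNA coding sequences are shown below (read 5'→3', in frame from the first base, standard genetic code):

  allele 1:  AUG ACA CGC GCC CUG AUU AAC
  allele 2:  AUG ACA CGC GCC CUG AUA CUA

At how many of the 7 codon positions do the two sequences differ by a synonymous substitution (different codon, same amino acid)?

1

Codon 1: AUG Met / AUG Met — identical.
Codon 2: ACA Thr / ACA Thr — identical.
Codon 3: CGC Arg / CGC Arg — identical.
Codon 4: GCC Ala / GCC Ala — identical.
Codon 5: CUG Leu / CUG Leu — identical.
Codon 6: AUU Ile / AUA Ile — synonymous.
Codon 7: AAC Asn / CUA Leu — nonsynonymous.
Synonymous differences: 1.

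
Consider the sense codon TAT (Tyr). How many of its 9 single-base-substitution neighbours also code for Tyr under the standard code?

1

Position 1: none → 0 synonymous.
Position 2: none → 0 synonymous.
Position 3: TAC → 1 synonymous.
Total: 0 + 0 + 1 = 1.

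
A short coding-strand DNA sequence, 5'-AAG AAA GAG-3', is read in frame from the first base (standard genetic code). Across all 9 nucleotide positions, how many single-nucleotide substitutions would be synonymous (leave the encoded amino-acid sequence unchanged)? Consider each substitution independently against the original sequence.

Codon 1 (AAG, Lys): 1 synonymous substitution.
Codon 2 (AAA, Lys): 1 synonymous substitution.
Codon 3 (GAG, Glu): 1 synonymous substitution.
Total: 1 + 1 + 1 = 3.

3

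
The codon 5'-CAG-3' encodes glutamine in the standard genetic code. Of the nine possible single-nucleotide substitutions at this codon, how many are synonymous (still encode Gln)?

1

Position 1: none → 0 synonymous.
Position 2: none → 0 synonymous.
Position 3: CAA → 1 synonymous.
Total: 0 + 0 + 1 = 1.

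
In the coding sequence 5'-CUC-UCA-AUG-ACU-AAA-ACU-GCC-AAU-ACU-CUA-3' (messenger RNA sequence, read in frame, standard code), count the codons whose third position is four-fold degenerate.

7

Codon 1 CUC (Leu): third position 4-fold.
Codon 2 UCA (Ser): third position 4-fold.
Codon 3 AUG (Met): third position 1-fold.
Codon 4 ACU (Thr): third position 4-fold.
Codon 5 AAA (Lys): third position 2-fold.
Codon 6 ACU (Thr): third position 4-fold.
Codon 7 GCC (Ala): third position 4-fold.
Codon 8 AAU (Asn): third position 2-fold.
Codon 9 ACU (Thr): third position 4-fold.
Codon 10 CUA (Leu): third position 4-fold.
Four-fold degenerate third positions: 7.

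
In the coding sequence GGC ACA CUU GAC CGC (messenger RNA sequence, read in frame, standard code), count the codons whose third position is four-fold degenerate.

Codon 1 GGC (Gly): third position 4-fold.
Codon 2 ACA (Thr): third position 4-fold.
Codon 3 CUU (Leu): third position 4-fold.
Codon 4 GAC (Asp): third position 2-fold.
Codon 5 CGC (Arg): third position 4-fold.
Four-fold degenerate third positions: 4.

4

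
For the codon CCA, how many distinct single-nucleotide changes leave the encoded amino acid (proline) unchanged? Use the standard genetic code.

Position 1: none → 0 synonymous.
Position 2: none → 0 synonymous.
Position 3: CCT, CCC, CCG → 3 synonymous.
Total: 0 + 0 + 3 = 3.

3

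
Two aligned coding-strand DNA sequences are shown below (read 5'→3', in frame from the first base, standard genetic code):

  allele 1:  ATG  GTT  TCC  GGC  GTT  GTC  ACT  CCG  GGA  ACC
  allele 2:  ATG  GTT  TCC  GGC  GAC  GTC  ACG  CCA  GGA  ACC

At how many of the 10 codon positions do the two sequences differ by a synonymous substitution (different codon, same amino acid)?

Codon 1: ATG Met / ATG Met — identical.
Codon 2: GTT Val / GTT Val — identical.
Codon 3: TCC Ser / TCC Ser — identical.
Codon 4: GGC Gly / GGC Gly — identical.
Codon 5: GTT Val / GAC Asp — nonsynonymous.
Codon 6: GTC Val / GTC Val — identical.
Codon 7: ACT Thr / ACG Thr — synonymous.
Codon 8: CCG Pro / CCA Pro — synonymous.
Codon 9: GGA Gly / GGA Gly — identical.
Codon 10: ACC Thr / ACC Thr — identical.
Synonymous differences: 2.

2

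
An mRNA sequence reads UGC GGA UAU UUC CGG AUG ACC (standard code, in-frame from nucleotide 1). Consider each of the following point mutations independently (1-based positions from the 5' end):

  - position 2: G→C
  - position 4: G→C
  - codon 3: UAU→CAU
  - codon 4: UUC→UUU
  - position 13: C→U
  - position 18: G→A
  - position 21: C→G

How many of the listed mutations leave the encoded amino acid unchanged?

2

Codon 1: UGC (Cys) → UCC (Ser) — missense.
Codon 2: GGA (Gly) → CGA (Arg) — missense.
Codon 3: UAU (Tyr) → CAU (His) — missense.
Codon 4: UUC (Phe) → UUU (Phe) — synonymous.
Codon 5: CGG (Arg) → UGG (Trp) — missense.
Codon 6: AUG (Met) → AUA (Ile) — missense.
Codon 7: ACC (Thr) → ACG (Thr) — synonymous.
Synonymous: 2 of 7.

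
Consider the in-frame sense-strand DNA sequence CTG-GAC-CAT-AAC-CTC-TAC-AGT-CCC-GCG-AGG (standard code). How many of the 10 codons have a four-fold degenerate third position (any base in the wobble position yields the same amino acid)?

Codon 1 CTG (Leu): third position 4-fold.
Codon 2 GAC (Asp): third position 2-fold.
Codon 3 CAT (His): third position 2-fold.
Codon 4 AAC (Asn): third position 2-fold.
Codon 5 CTC (Leu): third position 4-fold.
Codon 6 TAC (Tyr): third position 2-fold.
Codon 7 AGT (Ser): third position 2-fold.
Codon 8 CCC (Pro): third position 4-fold.
Codon 9 GCG (Ala): third position 4-fold.
Codon 10 AGG (Arg): third position 2-fold.
Four-fold degenerate third positions: 4.

4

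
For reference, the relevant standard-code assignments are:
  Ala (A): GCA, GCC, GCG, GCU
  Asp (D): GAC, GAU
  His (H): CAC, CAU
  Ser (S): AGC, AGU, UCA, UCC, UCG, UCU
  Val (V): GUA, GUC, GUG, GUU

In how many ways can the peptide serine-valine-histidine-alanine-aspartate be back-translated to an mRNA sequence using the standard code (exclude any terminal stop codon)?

Ser: 6 codons.
Val: 4 codons.
His: 2 codons.
Ala: 4 codons.
Asp: 2 codons.
6 × 4 × 2 × 4 × 2 = 384.

384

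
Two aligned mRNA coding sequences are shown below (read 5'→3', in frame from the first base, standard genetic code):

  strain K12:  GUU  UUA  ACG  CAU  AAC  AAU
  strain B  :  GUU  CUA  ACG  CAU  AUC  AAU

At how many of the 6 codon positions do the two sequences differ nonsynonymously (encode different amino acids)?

1

Codon 1: GUU Val / GUU Val — identical.
Codon 2: UUA Leu / CUA Leu — synonymous.
Codon 3: ACG Thr / ACG Thr — identical.
Codon 4: CAU His / CAU His — identical.
Codon 5: AAC Asn / AUC Ile — nonsynonymous.
Codon 6: AAU Asn / AAU Asn — identical.
Nonsynonymous differences: 1.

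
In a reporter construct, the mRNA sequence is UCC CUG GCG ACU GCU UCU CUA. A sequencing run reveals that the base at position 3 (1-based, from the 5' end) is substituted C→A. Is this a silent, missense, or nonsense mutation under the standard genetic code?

silent

Position 3 falls in codon 1: UCC → Ser.
After the substitution the codon is UCA → Ser.
Both encode Ser, so the change is synonymous.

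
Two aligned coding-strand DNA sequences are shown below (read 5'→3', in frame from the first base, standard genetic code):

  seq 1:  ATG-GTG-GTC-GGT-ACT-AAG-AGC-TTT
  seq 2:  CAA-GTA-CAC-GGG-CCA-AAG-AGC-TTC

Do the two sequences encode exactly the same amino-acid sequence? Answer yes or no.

no

Codon 1: ATG Met / CAA Gln — nonsynonymous.
Codon 2: GTG Val / GTA Val — synonymous.
Codon 3: GTC Val / CAC His — nonsynonymous.
Codon 4: GGT Gly / GGG Gly — synonymous.
Codon 5: ACT Thr / CCA Pro — nonsynonymous.
Codon 6: AAG Lys / AAG Lys — identical.
Codon 7: AGC Ser / AGC Ser — identical.
Codon 8: TTT Phe / TTC Phe — synonymous.
Nonsynonymous differences: 3 → different protein.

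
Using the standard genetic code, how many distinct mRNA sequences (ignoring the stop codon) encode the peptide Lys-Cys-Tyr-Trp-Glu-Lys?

Lys: 2 codons.
Cys: 2 codons.
Tyr: 2 codons.
Trp: 1 codon.
Glu: 2 codons.
Lys: 2 codons.
2 × 2 × 2 × 1 × 2 × 2 = 32.

32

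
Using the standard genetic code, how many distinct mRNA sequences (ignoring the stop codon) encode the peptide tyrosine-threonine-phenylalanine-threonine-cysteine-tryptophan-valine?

Tyr: 2 codons.
Thr: 4 codons.
Phe: 2 codons.
Thr: 4 codons.
Cys: 2 codons.
Trp: 1 codon.
Val: 4 codons.
2 × 4 × 2 × 4 × 2 × 1 × 4 = 512.

512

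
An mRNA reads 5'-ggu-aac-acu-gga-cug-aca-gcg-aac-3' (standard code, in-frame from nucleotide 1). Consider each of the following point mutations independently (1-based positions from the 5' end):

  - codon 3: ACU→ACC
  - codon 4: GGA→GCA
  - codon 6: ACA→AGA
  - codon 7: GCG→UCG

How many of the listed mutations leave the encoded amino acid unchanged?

1

Codon 3: ACU (Thr) → ACC (Thr) — synonymous.
Codon 4: GGA (Gly) → GCA (Ala) — missense.
Codon 6: ACA (Thr) → AGA (Arg) — missense.
Codon 7: GCG (Ala) → UCG (Ser) — missense.
Synonymous: 1 of 4.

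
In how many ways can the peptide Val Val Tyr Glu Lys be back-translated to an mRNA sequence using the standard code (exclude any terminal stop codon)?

128

Val: 4 codons.
Val: 4 codons.
Tyr: 2 codons.
Glu: 2 codons.
Lys: 2 codons.
4 × 4 × 2 × 2 × 2 = 128.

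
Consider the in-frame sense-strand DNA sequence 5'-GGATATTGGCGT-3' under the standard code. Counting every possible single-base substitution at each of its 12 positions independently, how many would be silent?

Codon 1 (GGA, Gly): 3 synonymous substitutions.
Codon 2 (TAT, Tyr): 1 synonymous substitution.
Codon 3 (TGG, Trp): 0 synonymous substitutions.
Codon 4 (CGT, Arg): 3 synonymous substitutions.
Total: 3 + 1 + 0 + 3 = 7.

7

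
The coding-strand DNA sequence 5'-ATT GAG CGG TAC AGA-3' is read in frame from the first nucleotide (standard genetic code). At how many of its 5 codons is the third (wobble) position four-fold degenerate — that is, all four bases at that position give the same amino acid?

1

Codon 1 ATT (Ile): third position 3-fold.
Codon 2 GAG (Glu): third position 2-fold.
Codon 3 CGG (Arg): third position 4-fold.
Codon 4 TAC (Tyr): third position 2-fold.
Codon 5 AGA (Arg): third position 2-fold.
Four-fold degenerate third positions: 1.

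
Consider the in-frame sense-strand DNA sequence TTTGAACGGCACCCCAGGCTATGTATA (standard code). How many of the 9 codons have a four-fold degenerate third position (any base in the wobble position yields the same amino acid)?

Codon 1 TTT (Phe): third position 2-fold.
Codon 2 GAA (Glu): third position 2-fold.
Codon 3 CGG (Arg): third position 4-fold.
Codon 4 CAC (His): third position 2-fold.
Codon 5 CCC (Pro): third position 4-fold.
Codon 6 AGG (Arg): third position 2-fold.
Codon 7 CTA (Leu): third position 4-fold.
Codon 8 TGT (Cys): third position 2-fold.
Codon 9 ATA (Ile): third position 3-fold.
Four-fold degenerate third positions: 3.

3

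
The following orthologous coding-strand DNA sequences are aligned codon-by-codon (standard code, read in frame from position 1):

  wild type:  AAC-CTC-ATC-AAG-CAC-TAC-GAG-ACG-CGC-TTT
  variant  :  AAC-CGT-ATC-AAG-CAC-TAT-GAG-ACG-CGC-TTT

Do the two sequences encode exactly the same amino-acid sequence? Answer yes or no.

no

Codon 1: AAC Asn / AAC Asn — identical.
Codon 2: CTC Leu / CGT Arg — nonsynonymous.
Codon 3: ATC Ile / ATC Ile — identical.
Codon 4: AAG Lys / AAG Lys — identical.
Codon 5: CAC His / CAC His — identical.
Codon 6: TAC Tyr / TAT Tyr — synonymous.
Codon 7: GAG Glu / GAG Glu — identical.
Codon 8: ACG Thr / ACG Thr — identical.
Codon 9: CGC Arg / CGC Arg — identical.
Codon 10: TTT Phe / TTT Phe — identical.
Nonsynonymous differences: 1 → different protein.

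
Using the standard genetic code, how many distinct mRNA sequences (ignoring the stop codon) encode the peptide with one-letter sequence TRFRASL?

41472

Thr: 4 codons.
Arg: 6 codons.
Phe: 2 codons.
Arg: 6 codons.
Ala: 4 codons.
Ser: 6 codons.
Leu: 6 codons.
4 × 6 × 2 × 6 × 4 × 6 × 6 = 41472.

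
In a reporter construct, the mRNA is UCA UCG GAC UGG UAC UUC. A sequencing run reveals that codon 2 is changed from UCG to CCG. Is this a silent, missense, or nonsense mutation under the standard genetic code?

missense

Position 4 falls in codon 2: UCG → Ser.
After the substitution the codon is CCG → Pro.
Ser ≠ Pro, so this is a missense mutation.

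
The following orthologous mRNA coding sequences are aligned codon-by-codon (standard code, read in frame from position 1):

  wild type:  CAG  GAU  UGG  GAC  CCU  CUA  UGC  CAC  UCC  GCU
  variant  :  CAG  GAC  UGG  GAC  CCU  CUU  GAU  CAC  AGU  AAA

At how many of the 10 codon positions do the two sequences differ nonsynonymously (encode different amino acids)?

2

Codon 1: CAG Gln / CAG Gln — identical.
Codon 2: GAU Asp / GAC Asp — synonymous.
Codon 3: UGG Trp / UGG Trp — identical.
Codon 4: GAC Asp / GAC Asp — identical.
Codon 5: CCU Pro / CCU Pro — identical.
Codon 6: CUA Leu / CUU Leu — synonymous.
Codon 7: UGC Cys / GAU Asp — nonsynonymous.
Codon 8: CAC His / CAC His — identical.
Codon 9: UCC Ser / AGU Ser — synonymous.
Codon 10: GCU Ala / AAA Lys — nonsynonymous.
Nonsynonymous differences: 2.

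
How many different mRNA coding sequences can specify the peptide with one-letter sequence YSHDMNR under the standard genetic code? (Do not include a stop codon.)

Tyr: 2 codons.
Ser: 6 codons.
His: 2 codons.
Asp: 2 codons.
Met: 1 codon.
Asn: 2 codons.
Arg: 6 codons.
2 × 6 × 2 × 2 × 1 × 2 × 6 = 576.

576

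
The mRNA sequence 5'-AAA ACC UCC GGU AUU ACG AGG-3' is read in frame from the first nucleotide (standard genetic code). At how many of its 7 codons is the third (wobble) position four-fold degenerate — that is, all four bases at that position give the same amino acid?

4

Codon 1 AAA (Lys): third position 2-fold.
Codon 2 ACC (Thr): third position 4-fold.
Codon 3 UCC (Ser): third position 4-fold.
Codon 4 GGU (Gly): third position 4-fold.
Codon 5 AUU (Ile): third position 3-fold.
Codon 6 ACG (Thr): third position 4-fold.
Codon 7 AGG (Arg): third position 2-fold.
Four-fold degenerate third positions: 4.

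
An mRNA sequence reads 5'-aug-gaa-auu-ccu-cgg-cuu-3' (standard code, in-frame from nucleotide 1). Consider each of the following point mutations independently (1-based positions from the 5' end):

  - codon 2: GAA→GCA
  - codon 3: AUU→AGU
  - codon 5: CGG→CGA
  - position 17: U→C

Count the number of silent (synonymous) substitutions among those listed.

Codon 2: GAA (Glu) → GCA (Ala) — missense.
Codon 3: AUU (Ile) → AGU (Ser) — missense.
Codon 5: CGG (Arg) → CGA (Arg) — synonymous.
Codon 6: CUU (Leu) → CCU (Pro) — missense.
Synonymous: 1 of 4.

1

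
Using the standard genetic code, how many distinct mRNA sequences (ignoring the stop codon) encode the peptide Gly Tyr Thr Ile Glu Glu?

384

Gly: 4 codons.
Tyr: 2 codons.
Thr: 4 codons.
Ile: 3 codons.
Glu: 2 codons.
Glu: 2 codons.
4 × 2 × 4 × 3 × 2 × 2 = 384.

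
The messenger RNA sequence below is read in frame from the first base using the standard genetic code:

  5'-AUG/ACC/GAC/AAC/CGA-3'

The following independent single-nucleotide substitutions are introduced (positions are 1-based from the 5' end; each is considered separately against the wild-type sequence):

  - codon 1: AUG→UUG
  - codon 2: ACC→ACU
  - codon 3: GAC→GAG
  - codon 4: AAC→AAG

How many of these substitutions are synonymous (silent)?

Codon 1: AUG (Met) → UUG (Leu) — missense.
Codon 2: ACC (Thr) → ACU (Thr) — synonymous.
Codon 3: GAC (Asp) → GAG (Glu) — missense.
Codon 4: AAC (Asn) → AAG (Lys) — missense.
Synonymous: 1 of 4.

1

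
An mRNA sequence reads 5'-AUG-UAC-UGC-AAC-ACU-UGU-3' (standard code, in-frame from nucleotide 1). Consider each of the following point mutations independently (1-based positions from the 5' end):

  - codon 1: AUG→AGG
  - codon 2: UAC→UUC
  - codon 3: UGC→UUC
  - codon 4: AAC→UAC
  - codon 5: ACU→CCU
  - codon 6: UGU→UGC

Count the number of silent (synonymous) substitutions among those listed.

1

Codon 1: AUG (Met) → AGG (Arg) — missense.
Codon 2: UAC (Tyr) → UUC (Phe) — missense.
Codon 3: UGC (Cys) → UUC (Phe) — missense.
Codon 4: AAC (Asn) → UAC (Tyr) — missense.
Codon 5: ACU (Thr) → CCU (Pro) — missense.
Codon 6: UGU (Cys) → UGC (Cys) — synonymous.
Synonymous: 1 of 6.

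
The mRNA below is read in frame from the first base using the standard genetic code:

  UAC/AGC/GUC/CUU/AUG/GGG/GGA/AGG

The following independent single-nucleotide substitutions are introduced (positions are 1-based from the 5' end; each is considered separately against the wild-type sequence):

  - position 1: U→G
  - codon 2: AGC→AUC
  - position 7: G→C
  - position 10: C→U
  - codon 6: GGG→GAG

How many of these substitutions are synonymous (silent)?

0

Codon 1: UAC (Tyr) → GAC (Asp) — missense.
Codon 2: AGC (Ser) → AUC (Ile) — missense.
Codon 3: GUC (Val) → CUC (Leu) — missense.
Codon 4: CUU (Leu) → UUU (Phe) — missense.
Codon 6: GGG (Gly) → GAG (Glu) — missense.
Synonymous: 0 of 5.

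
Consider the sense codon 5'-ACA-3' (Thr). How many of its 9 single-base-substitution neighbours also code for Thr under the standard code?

Position 1: none → 0 synonymous.
Position 2: none → 0 synonymous.
Position 3: ACT, ACC, ACG → 3 synonymous.
Total: 0 + 0 + 3 = 3.

3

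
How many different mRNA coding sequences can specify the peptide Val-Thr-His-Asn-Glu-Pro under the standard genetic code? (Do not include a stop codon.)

512

Val: 4 codons.
Thr: 4 codons.
His: 2 codons.
Asn: 2 codons.
Glu: 2 codons.
Pro: 4 codons.
4 × 4 × 2 × 2 × 2 × 4 = 512.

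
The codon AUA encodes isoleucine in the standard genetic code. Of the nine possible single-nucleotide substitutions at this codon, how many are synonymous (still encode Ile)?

2

Position 1: none → 0 synonymous.
Position 2: none → 0 synonymous.
Position 3: AUU, AUC → 2 synonymous.
Total: 0 + 0 + 2 = 2.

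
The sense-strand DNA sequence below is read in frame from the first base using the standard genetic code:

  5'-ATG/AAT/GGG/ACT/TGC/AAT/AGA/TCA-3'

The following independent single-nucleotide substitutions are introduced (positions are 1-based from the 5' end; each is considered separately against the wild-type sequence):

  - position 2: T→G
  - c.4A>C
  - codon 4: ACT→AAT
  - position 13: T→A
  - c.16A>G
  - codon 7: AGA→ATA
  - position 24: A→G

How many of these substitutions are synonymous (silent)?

1

Codon 1: ATG (Met) → AGG (Arg) — missense.
Codon 2: AAT (Asn) → CAT (His) — missense.
Codon 4: ACT (Thr) → AAT (Asn) — missense.
Codon 5: TGC (Cys) → AGC (Ser) — missense.
Codon 6: AAT (Asn) → GAT (Asp) — missense.
Codon 7: AGA (Arg) → ATA (Ile) — missense.
Codon 8: TCA (Ser) → TCG (Ser) — synonymous.
Synonymous: 1 of 7.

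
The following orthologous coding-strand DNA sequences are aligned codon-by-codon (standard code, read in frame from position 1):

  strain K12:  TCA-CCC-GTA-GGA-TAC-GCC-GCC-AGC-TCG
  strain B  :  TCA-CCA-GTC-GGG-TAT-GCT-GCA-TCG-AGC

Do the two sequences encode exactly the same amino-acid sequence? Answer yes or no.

yes

Codon 1: TCA Ser / TCA Ser — identical.
Codon 2: CCC Pro / CCA Pro — synonymous.
Codon 3: GTA Val / GTC Val — synonymous.
Codon 4: GGA Gly / GGG Gly — synonymous.
Codon 5: TAC Tyr / TAT Tyr — synonymous.
Codon 6: GCC Ala / GCT Ala — synonymous.
Codon 7: GCC Ala / GCA Ala — synonymous.
Codon 8: AGC Ser / TCG Ser — synonymous.
Codon 9: TCG Ser / AGC Ser — synonymous.
Nonsynonymous differences: 0 → same protein.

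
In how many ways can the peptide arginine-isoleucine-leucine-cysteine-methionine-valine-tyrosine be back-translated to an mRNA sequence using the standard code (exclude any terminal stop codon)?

Arg: 6 codons.
Ile: 3 codons.
Leu: 6 codons.
Cys: 2 codons.
Met: 1 codon.
Val: 4 codons.
Tyr: 2 codons.
6 × 3 × 6 × 2 × 1 × 4 × 2 = 1728.

1728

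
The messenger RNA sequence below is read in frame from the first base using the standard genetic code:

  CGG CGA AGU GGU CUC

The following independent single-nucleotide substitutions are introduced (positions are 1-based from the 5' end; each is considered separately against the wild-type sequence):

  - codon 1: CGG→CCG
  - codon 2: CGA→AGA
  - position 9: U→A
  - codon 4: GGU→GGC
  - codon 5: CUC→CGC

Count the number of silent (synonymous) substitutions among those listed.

2

Codon 1: CGG (Arg) → CCG (Pro) — missense.
Codon 2: CGA (Arg) → AGA (Arg) — synonymous.
Codon 3: AGU (Ser) → AGA (Arg) — missense.
Codon 4: GGU (Gly) → GGC (Gly) — synonymous.
Codon 5: CUC (Leu) → CGC (Arg) — missense.
Synonymous: 2 of 5.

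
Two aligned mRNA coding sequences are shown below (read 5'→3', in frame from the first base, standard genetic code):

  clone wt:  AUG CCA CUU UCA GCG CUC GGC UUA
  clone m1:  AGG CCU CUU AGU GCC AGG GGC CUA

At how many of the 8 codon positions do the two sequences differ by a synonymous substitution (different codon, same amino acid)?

4

Codon 1: AUG Met / AGG Arg — nonsynonymous.
Codon 2: CCA Pro / CCU Pro — synonymous.
Codon 3: CUU Leu / CUU Leu — identical.
Codon 4: UCA Ser / AGU Ser — synonymous.
Codon 5: GCG Ala / GCC Ala — synonymous.
Codon 6: CUC Leu / AGG Arg — nonsynonymous.
Codon 7: GGC Gly / GGC Gly — identical.
Codon 8: UUA Leu / CUA Leu — synonymous.
Synonymous differences: 4.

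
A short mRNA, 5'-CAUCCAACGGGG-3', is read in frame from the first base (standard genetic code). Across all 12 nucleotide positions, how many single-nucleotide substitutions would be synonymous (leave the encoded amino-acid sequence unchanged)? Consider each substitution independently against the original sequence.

10

Codon 1 (CAU, His): 1 synonymous substitution.
Codon 2 (CCA, Pro): 3 synonymous substitutions.
Codon 3 (ACG, Thr): 3 synonymous substitutions.
Codon 4 (GGG, Gly): 3 synonymous substitutions.
Total: 1 + 3 + 3 + 3 = 10.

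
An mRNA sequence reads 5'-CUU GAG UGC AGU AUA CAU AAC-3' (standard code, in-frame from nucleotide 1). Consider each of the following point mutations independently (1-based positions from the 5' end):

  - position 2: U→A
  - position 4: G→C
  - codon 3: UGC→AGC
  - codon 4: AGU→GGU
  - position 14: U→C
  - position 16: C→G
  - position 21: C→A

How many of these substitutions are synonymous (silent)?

0

Codon 1: CUU (Leu) → CAU (His) — missense.
Codon 2: GAG (Glu) → CAG (Gln) — missense.
Codon 3: UGC (Cys) → AGC (Ser) — missense.
Codon 4: AGU (Ser) → GGU (Gly) — missense.
Codon 5: AUA (Ile) → ACA (Thr) — missense.
Codon 6: CAU (His) → GAU (Asp) — missense.
Codon 7: AAC (Asn) → AAA (Lys) — missense.
Synonymous: 0 of 7.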